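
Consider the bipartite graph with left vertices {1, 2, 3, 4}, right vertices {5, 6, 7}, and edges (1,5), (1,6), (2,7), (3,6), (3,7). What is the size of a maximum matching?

Step 1: List the neighbors of each left vertex:
  1: 5, 6
  2: 7
  3: 6, 7
  4: (none)

Step 2: Greedily match left vertices, then look for augmenting paths:
  Match 1 -- 5
  Match 2 -- 7
  Match 3 -- 6
  No augmenting path remains.

Step 3: Verify this is maximum:
  Matching size 3 = min(|L|, |R|) = min(4, 3), which is an upper bound, so this matching is maximum.

Maximum matching: {(1,5), (2,7), (3,6)}
Size: 3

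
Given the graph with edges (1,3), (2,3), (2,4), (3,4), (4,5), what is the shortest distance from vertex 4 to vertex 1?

Step 1: Build adjacency list:
  1: 3
  2: 3, 4
  3: 1, 2, 4
  4: 2, 3, 5
  5: 4

Step 2: BFS from vertex 4 to find shortest path to 1:
  vertex 2 reached at distance 1
  vertex 3 reached at distance 1
  vertex 5 reached at distance 1
  vertex 1 reached at distance 2

Step 3: Shortest path: 4 -> 3 -> 1
Path length: 2 edges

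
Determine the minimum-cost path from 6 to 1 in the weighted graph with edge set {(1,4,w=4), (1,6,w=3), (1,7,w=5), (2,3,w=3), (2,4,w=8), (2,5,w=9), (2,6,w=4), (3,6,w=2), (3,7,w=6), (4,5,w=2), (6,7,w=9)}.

Step 1: Build adjacency list with weights:
  1: 4(w=4), 6(w=3), 7(w=5)
  2: 3(w=3), 4(w=8), 5(w=9), 6(w=4)
  3: 2(w=3), 6(w=2), 7(w=6)
  4: 1(w=4), 2(w=8), 5(w=2)
  5: 2(w=9), 4(w=2)
  6: 1(w=3), 2(w=4), 3(w=2), 7(w=9)
  7: 1(w=5), 3(w=6), 6(w=9)

Step 2: Apply Dijkstra's algorithm from vertex 6:
  Visit vertex 6 (distance=0)
    Update dist[1] = 3
    Update dist[2] = 4
    Update dist[3] = 2
    Update dist[7] = 9
  Visit vertex 3 (distance=2)
    Update dist[7] = 8
  Visit vertex 1 (distance=3)
    Update dist[4] = 7

Step 3: Shortest path: 6 -> 1
Total weight: 3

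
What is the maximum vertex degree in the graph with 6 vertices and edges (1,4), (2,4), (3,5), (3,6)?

Step 1: Count edges incident to each vertex:
  deg(1) = 1 (neighbors: 4)
  deg(2) = 1 (neighbors: 4)
  deg(3) = 2 (neighbors: 5, 6)
  deg(4) = 2 (neighbors: 1, 2)
  deg(5) = 1 (neighbors: 3)
  deg(6) = 1 (neighbors: 3)

Step 2: Find maximum:
  max(1, 1, 2, 2, 1, 1) = 2 (vertex 3)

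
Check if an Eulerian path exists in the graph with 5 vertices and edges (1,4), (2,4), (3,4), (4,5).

Step 1: Find the degree of each vertex:
  deg(1) = 1
  deg(2) = 1
  deg(3) = 1
  deg(4) = 4
  deg(5) = 1

Step 2: Count vertices with odd degree:
  Odd-degree vertices: 1, 2, 3, 5 (4 total)

Step 3: Apply Euler's theorem:
  - Eulerian circuit exists iff graph is connected and all vertices have even degree
  - Eulerian path exists iff graph is connected and has 0 or 2 odd-degree vertices

Graph has 4 odd-degree vertices (need 0 or 2).
Neither Eulerian path nor Eulerian circuit exists.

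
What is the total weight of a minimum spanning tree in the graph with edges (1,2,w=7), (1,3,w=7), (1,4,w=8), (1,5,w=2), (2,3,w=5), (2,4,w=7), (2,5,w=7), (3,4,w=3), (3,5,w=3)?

Apply Kruskal's algorithm (sort edges by weight, add if no cycle):

Sorted edges by weight:
  (1,5) w=2
  (3,4) w=3
  (3,5) w=3
  (2,3) w=5
  (1,2) w=7
  (1,3) w=7
  (2,4) w=7
  (2,5) w=7
  (1,4) w=8

Add edge (1,5) w=2 -- no cycle. Running total: 2
Add edge (3,4) w=3 -- no cycle. Running total: 5
Add edge (3,5) w=3 -- no cycle. Running total: 8
Add edge (2,3) w=5 -- no cycle. Running total: 13

MST edges: (1,5,w=2), (3,4,w=3), (3,5,w=3), (2,3,w=5)
Total MST weight: 2 + 3 + 3 + 5 = 13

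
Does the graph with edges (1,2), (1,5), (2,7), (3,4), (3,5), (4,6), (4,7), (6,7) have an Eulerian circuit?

Step 1: Find the degree of each vertex:
  deg(1) = 2
  deg(2) = 2
  deg(3) = 2
  deg(4) = 3
  deg(5) = 2
  deg(6) = 2
  deg(7) = 3

Step 2: Count vertices with odd degree:
  Odd-degree vertices: 4, 7 (2 total)

Step 3: Apply Euler's theorem:
  - Eulerian circuit exists iff graph is connected and all vertices have even degree
  - Eulerian path exists iff graph is connected and has 0 or 2 odd-degree vertices

Graph is connected with exactly 2 odd-degree vertices (4, 7).
Eulerian path exists (starting and ending at the odd-degree vertices), but no Eulerian circuit.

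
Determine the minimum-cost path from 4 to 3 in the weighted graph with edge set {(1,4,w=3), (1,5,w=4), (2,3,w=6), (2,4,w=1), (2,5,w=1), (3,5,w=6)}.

Step 1: Build adjacency list with weights:
  1: 4(w=3), 5(w=4)
  2: 3(w=6), 4(w=1), 5(w=1)
  3: 2(w=6), 5(w=6)
  4: 1(w=3), 2(w=1)
  5: 1(w=4), 2(w=1), 3(w=6)

Step 2: Apply Dijkstra's algorithm from vertex 4:
  Visit vertex 4 (distance=0)
    Update dist[1] = 3
    Update dist[2] = 1
  Visit vertex 2 (distance=1)
    Update dist[3] = 7
    Update dist[5] = 2
  Visit vertex 5 (distance=2)
  Visit vertex 1 (distance=3)
  Visit vertex 3 (distance=7)

Step 3: Shortest path: 4 -> 2 -> 3
Total weight: 1 + 6 = 7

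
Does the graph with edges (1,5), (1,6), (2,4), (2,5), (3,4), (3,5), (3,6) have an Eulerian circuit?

Step 1: Find the degree of each vertex:
  deg(1) = 2
  deg(2) = 2
  deg(3) = 3
  deg(4) = 2
  deg(5) = 3
  deg(6) = 2

Step 2: Count vertices with odd degree:
  Odd-degree vertices: 3, 5 (2 total)

Step 3: Apply Euler's theorem:
  - Eulerian circuit exists iff graph is connected and all vertices have even degree
  - Eulerian path exists iff graph is connected and has 0 or 2 odd-degree vertices

Graph is connected with exactly 2 odd-degree vertices (3, 5).
Eulerian path exists (starting and ending at the odd-degree vertices), but no Eulerian circuit.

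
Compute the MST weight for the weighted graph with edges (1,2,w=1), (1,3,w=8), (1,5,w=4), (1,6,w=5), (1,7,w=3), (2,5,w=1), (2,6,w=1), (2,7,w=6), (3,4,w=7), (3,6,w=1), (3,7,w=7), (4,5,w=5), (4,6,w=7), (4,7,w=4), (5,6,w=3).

Apply Kruskal's algorithm (sort edges by weight, add if no cycle):

Sorted edges by weight:
  (1,2) w=1
  (2,5) w=1
  (2,6) w=1
  (3,6) w=1
  (1,7) w=3
  (5,6) w=3
  (1,5) w=4
  (4,7) w=4
  (1,6) w=5
  (4,5) w=5
  (2,7) w=6
  (3,7) w=7
  (3,4) w=7
  (4,6) w=7
  (1,3) w=8

Add edge (1,2) w=1 -- no cycle. Running total: 1
Add edge (2,5) w=1 -- no cycle. Running total: 2
Add edge (2,6) w=1 -- no cycle. Running total: 3
Add edge (3,6) w=1 -- no cycle. Running total: 4
Add edge (1,7) w=3 -- no cycle. Running total: 7
Skip edge (5,6) w=3 -- would create cycle
Skip edge (1,5) w=4 -- would create cycle
Add edge (4,7) w=4 -- no cycle. Running total: 11

MST edges: (1,2,w=1), (2,5,w=1), (2,6,w=1), (3,6,w=1), (1,7,w=3), (4,7,w=4)
Total MST weight: 1 + 1 + 1 + 1 + 3 + 4 = 11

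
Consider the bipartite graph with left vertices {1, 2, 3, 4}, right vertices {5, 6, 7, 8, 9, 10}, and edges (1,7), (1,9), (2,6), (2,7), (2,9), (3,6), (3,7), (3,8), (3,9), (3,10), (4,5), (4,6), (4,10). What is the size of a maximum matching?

Step 1: List the neighbors of each left vertex:
  1: 7, 9
  2: 6, 7, 9
  3: 6, 7, 8, 9, 10
  4: 5, 6, 10

Step 2: Greedily match left vertices, then look for augmenting paths:
  Match 1 -- 7
  Match 2 -- 6
  Match 3 -- 8
  Match 4 -- 5
  No augmenting path remains.

Step 3: Verify this is maximum:
  Matching size 4 = min(|L|, |R|) = min(4, 6), which is an upper bound, so this matching is maximum.

Maximum matching: {(1,7), (2,6), (3,8), (4,5)}
Size: 4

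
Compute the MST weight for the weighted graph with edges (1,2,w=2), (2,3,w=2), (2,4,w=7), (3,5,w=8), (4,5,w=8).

Apply Kruskal's algorithm (sort edges by weight, add if no cycle):

Sorted edges by weight:
  (1,2) w=2
  (2,3) w=2
  (2,4) w=7
  (3,5) w=8
  (4,5) w=8

Add edge (1,2) w=2 -- no cycle. Running total: 2
Add edge (2,3) w=2 -- no cycle. Running total: 4
Add edge (2,4) w=7 -- no cycle. Running total: 11
Add edge (3,5) w=8 -- no cycle. Running total: 19

MST edges: (1,2,w=2), (2,3,w=2), (2,4,w=7), (3,5,w=8)
Total MST weight: 2 + 2 + 7 + 8 = 19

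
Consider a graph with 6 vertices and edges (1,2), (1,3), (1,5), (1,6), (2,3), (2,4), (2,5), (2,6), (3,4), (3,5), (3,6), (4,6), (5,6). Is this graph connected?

Step 1: Build adjacency list from edges:
  1: 2, 3, 5, 6
  2: 1, 3, 4, 5, 6
  3: 1, 2, 4, 5, 6
  4: 2, 3, 6
  5: 1, 2, 3, 6
  6: 1, 2, 3, 4, 5

Step 2: Run BFS/DFS from vertex 1:
  Visited: {1, 2, 3, 5, 6, 4}
  Reached 6 of 6 vertices

Step 3: All 6 vertices reached from vertex 1, so the graph is connected.
Answer: Yes, the graph is connected.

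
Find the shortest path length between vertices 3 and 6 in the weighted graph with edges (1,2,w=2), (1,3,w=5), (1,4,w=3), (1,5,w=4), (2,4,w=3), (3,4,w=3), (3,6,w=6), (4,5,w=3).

Step 1: Build adjacency list with weights:
  1: 2(w=2), 3(w=5), 4(w=3), 5(w=4)
  2: 1(w=2), 4(w=3)
  3: 1(w=5), 4(w=3), 6(w=6)
  4: 1(w=3), 2(w=3), 3(w=3), 5(w=3)
  5: 1(w=4), 4(w=3)
  6: 3(w=6)

Step 2: Apply Dijkstra's algorithm from vertex 3:
  Visit vertex 3 (distance=0)
    Update dist[1] = 5
    Update dist[4] = 3
    Update dist[6] = 6
  Visit vertex 4 (distance=3)
    Update dist[2] = 6
    Update dist[5] = 6
  Visit vertex 1 (distance=5)
  Visit vertex 2 (distance=6)
  Visit vertex 5 (distance=6)
  Visit vertex 6 (distance=6)

Step 3: Shortest path: 3 -> 6
Total weight: 6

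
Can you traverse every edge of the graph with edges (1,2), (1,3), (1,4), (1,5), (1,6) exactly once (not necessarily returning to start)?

Step 1: Find the degree of each vertex:
  deg(1) = 5
  deg(2) = 1
  deg(3) = 1
  deg(4) = 1
  deg(5) = 1
  deg(6) = 1

Step 2: Count vertices with odd degree:
  Odd-degree vertices: 1, 2, 3, 4, 5, 6 (6 total)

Step 3: Apply Euler's theorem:
  - Eulerian circuit exists iff graph is connected and all vertices have even degree
  - Eulerian path exists iff graph is connected and has 0 or 2 odd-degree vertices

Graph has 6 odd-degree vertices (need 0 or 2).
Neither Eulerian path nor Eulerian circuit exists.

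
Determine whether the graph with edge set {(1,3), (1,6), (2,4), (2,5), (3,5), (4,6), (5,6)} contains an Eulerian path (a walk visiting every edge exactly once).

Step 1: Find the degree of each vertex:
  deg(1) = 2
  deg(2) = 2
  deg(3) = 2
  deg(4) = 2
  deg(5) = 3
  deg(6) = 3

Step 2: Count vertices with odd degree:
  Odd-degree vertices: 5, 6 (2 total)

Step 3: Apply Euler's theorem:
  - Eulerian circuit exists iff graph is connected and all vertices have even degree
  - Eulerian path exists iff graph is connected and has 0 or 2 odd-degree vertices

Graph is connected with exactly 2 odd-degree vertices (5, 6).
Eulerian path exists (starting and ending at the odd-degree vertices), but no Eulerian circuit.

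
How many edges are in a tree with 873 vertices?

A tree on n vertices always has exactly n - 1 edges.
For n = 873: edges = 873 - 1 = 872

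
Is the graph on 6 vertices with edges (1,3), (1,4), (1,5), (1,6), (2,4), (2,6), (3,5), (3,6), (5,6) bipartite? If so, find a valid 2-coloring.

Step 1: Attempt 2-coloring using BFS:
  Start at vertex 1, assign color 0
  Color vertex 3 with color 1 (neighbor of 1)
  Color vertex 4 with color 1 (neighbor of 1)
  Color vertex 5 with color 1 (neighbor of 1)
  Color vertex 6 with color 1 (neighbor of 1)

Step 2: Conflict found! Vertices 3 and 5 are adjacent but have the same color.
This means the graph contains an odd cycle.

The graph is NOT bipartite.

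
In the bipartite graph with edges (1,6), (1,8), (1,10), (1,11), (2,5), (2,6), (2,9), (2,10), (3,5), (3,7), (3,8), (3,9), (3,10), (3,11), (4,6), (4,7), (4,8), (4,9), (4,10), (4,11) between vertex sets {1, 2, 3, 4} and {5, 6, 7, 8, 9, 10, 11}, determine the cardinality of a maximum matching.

Step 1: List the neighbors of each left vertex:
  1: 6, 8, 10, 11
  2: 5, 6, 9, 10
  3: 5, 7, 8, 9, 10, 11
  4: 6, 7, 8, 9, 10, 11

Step 2: Greedily match left vertices, then look for augmenting paths:
  Match 1 -- 6
  Match 2 -- 5
  Match 3 -- 7
  Match 4 -- 8
  No augmenting path remains.

Step 3: Verify this is maximum:
  Matching size 4 = min(|L|, |R|) = min(4, 7), which is an upper bound, so this matching is maximum.

Maximum matching: {(1,6), (2,5), (3,7), (4,8)}
Size: 4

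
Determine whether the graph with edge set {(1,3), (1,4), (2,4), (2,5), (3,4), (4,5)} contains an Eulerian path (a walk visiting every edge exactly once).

Step 1: Find the degree of each vertex:
  deg(1) = 2
  deg(2) = 2
  deg(3) = 2
  deg(4) = 4
  deg(5) = 2

Step 2: Count vertices with odd degree:
  All vertices have even degree (0 odd-degree vertices)

Step 3: Apply Euler's theorem:
  - Eulerian circuit exists iff graph is connected and all vertices have even degree
  - Eulerian path exists iff graph is connected and has 0 or 2 odd-degree vertices

Graph is connected with 0 odd-degree vertices.
Both Eulerian circuit and Eulerian path exist.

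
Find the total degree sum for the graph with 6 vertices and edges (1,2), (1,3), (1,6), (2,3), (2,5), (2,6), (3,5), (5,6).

Step 1: Count edges incident to each vertex:
  deg(1) = 3 (neighbors: 2, 3, 6)
  deg(2) = 4 (neighbors: 1, 3, 5, 6)
  deg(3) = 3 (neighbors: 1, 2, 5)
  deg(4) = 0 (neighbors: none)
  deg(5) = 3 (neighbors: 2, 3, 6)
  deg(6) = 3 (neighbors: 1, 2, 5)

Step 2: Sum all degrees:
  3 + 4 + 3 + 0 + 3 + 3 = 16

Verification: sum of degrees = 2 * |E| = 2 * 8 = 16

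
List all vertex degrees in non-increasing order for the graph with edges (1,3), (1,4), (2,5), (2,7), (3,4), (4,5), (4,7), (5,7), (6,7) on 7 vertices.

Step 1: Count edges incident to each vertex:
  deg(1) = 2 (neighbors: 3, 4)
  deg(2) = 2 (neighbors: 5, 7)
  deg(3) = 2 (neighbors: 1, 4)
  deg(4) = 4 (neighbors: 1, 3, 5, 7)
  deg(5) = 3 (neighbors: 2, 4, 7)
  deg(6) = 1 (neighbors: 7)
  deg(7) = 4 (neighbors: 2, 4, 5, 6)

Step 2: Sort degrees in non-increasing order:
  Degrees: [2, 2, 2, 4, 3, 1, 4] -> sorted: [4, 4, 3, 2, 2, 2, 1]

Degree sequence: [4, 4, 3, 2, 2, 2, 1]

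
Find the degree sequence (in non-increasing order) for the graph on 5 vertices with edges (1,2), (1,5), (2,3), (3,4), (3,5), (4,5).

Step 1: Count edges incident to each vertex:
  deg(1) = 2 (neighbors: 2, 5)
  deg(2) = 2 (neighbors: 1, 3)
  deg(3) = 3 (neighbors: 2, 4, 5)
  deg(4) = 2 (neighbors: 3, 5)
  deg(5) = 3 (neighbors: 1, 3, 4)

Step 2: Sort degrees in non-increasing order:
  Degrees: [2, 2, 3, 2, 3] -> sorted: [3, 3, 2, 2, 2]

Degree sequence: [3, 3, 2, 2, 2]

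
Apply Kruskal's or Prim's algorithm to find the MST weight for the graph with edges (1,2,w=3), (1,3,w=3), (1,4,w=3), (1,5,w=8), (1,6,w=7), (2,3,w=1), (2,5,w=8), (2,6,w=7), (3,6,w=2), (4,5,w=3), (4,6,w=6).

Apply Kruskal's algorithm (sort edges by weight, add if no cycle):

Sorted edges by weight:
  (2,3) w=1
  (3,6) w=2
  (1,3) w=3
  (1,2) w=3
  (1,4) w=3
  (4,5) w=3
  (4,6) w=6
  (1,6) w=7
  (2,6) w=7
  (1,5) w=8
  (2,5) w=8

Add edge (2,3) w=1 -- no cycle. Running total: 1
Add edge (3,6) w=2 -- no cycle. Running total: 3
Add edge (1,3) w=3 -- no cycle. Running total: 6
Skip edge (1,2) w=3 -- would create cycle
Add edge (1,4) w=3 -- no cycle. Running total: 9
Add edge (4,5) w=3 -- no cycle. Running total: 12

MST edges: (2,3,w=1), (3,6,w=2), (1,3,w=3), (1,4,w=3), (4,5,w=3)
Total MST weight: 1 + 2 + 3 + 3 + 3 = 12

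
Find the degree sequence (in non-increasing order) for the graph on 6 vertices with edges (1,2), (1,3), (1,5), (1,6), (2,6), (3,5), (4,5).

Step 1: Count edges incident to each vertex:
  deg(1) = 4 (neighbors: 2, 3, 5, 6)
  deg(2) = 2 (neighbors: 1, 6)
  deg(3) = 2 (neighbors: 1, 5)
  deg(4) = 1 (neighbors: 5)
  deg(5) = 3 (neighbors: 1, 3, 4)
  deg(6) = 2 (neighbors: 1, 2)

Step 2: Sort degrees in non-increasing order:
  Degrees: [4, 2, 2, 1, 3, 2] -> sorted: [4, 3, 2, 2, 2, 1]

Degree sequence: [4, 3, 2, 2, 2, 1]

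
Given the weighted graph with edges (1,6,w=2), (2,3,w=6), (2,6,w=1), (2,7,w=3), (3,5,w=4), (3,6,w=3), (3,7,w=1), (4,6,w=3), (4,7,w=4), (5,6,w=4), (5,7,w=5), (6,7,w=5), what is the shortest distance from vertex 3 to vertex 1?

Step 1: Build adjacency list with weights:
  1: 6(w=2)
  2: 3(w=6), 6(w=1), 7(w=3)
  3: 2(w=6), 5(w=4), 6(w=3), 7(w=1)
  4: 6(w=3), 7(w=4)
  5: 3(w=4), 6(w=4), 7(w=5)
  6: 1(w=2), 2(w=1), 3(w=3), 4(w=3), 5(w=4), 7(w=5)
  7: 2(w=3), 3(w=1), 4(w=4), 5(w=5), 6(w=5)

Step 2: Apply Dijkstra's algorithm from vertex 3:
  Visit vertex 3 (distance=0)
    Update dist[2] = 6
    Update dist[5] = 4
    Update dist[6] = 3
    Update dist[7] = 1
  Visit vertex 7 (distance=1)
    Update dist[2] = 4
    Update dist[4] = 5
  Visit vertex 6 (distance=3)
    Update dist[1] = 5
  Visit vertex 2 (distance=4)
  Visit vertex 5 (distance=4)
  Visit vertex 1 (distance=5)

Step 3: Shortest path: 3 -> 6 -> 1
Total weight: 3 + 2 = 5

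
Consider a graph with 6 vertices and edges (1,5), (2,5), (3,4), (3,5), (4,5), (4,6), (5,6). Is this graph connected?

Step 1: Build adjacency list from edges:
  1: 5
  2: 5
  3: 4, 5
  4: 3, 5, 6
  5: 1, 2, 3, 4, 6
  6: 4, 5

Step 2: Run BFS/DFS from vertex 1:
  Visited: {1, 5, 2, 3, 4, 6}
  Reached 6 of 6 vertices

Step 3: All 6 vertices reached from vertex 1, so the graph is connected.
Answer: Yes, the graph is connected.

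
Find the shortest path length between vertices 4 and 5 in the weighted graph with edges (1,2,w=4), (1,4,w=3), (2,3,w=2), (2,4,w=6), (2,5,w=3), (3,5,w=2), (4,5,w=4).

Step 1: Build adjacency list with weights:
  1: 2(w=4), 4(w=3)
  2: 1(w=4), 3(w=2), 4(w=6), 5(w=3)
  3: 2(w=2), 5(w=2)
  4: 1(w=3), 2(w=6), 5(w=4)
  5: 2(w=3), 3(w=2), 4(w=4)

Step 2: Apply Dijkstra's algorithm from vertex 4:
  Visit vertex 4 (distance=0)
    Update dist[1] = 3
    Update dist[2] = 6
    Update dist[5] = 4
  Visit vertex 1 (distance=3)
  Visit vertex 5 (distance=4)
    Update dist[3] = 6

Step 3: Shortest path: 4 -> 5
Total weight: 4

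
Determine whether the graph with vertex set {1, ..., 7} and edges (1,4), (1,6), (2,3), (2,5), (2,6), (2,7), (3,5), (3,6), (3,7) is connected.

Step 1: Build adjacency list from edges:
  1: 4, 6
  2: 3, 5, 6, 7
  3: 2, 5, 6, 7
  4: 1
  5: 2, 3
  6: 1, 2, 3
  7: 2, 3

Step 2: Run BFS/DFS from vertex 1:
  Visited: {1, 4, 6, 2, 3, 5, 7}
  Reached 7 of 7 vertices

Step 3: All 7 vertices reached from vertex 1, so the graph is connected.
Answer: Yes, the graph is connected.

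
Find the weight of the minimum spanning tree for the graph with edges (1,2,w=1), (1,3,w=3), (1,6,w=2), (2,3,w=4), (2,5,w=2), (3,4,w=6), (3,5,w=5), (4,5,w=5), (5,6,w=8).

Apply Kruskal's algorithm (sort edges by weight, add if no cycle):

Sorted edges by weight:
  (1,2) w=1
  (1,6) w=2
  (2,5) w=2
  (1,3) w=3
  (2,3) w=4
  (3,5) w=5
  (4,5) w=5
  (3,4) w=6
  (5,6) w=8

Add edge (1,2) w=1 -- no cycle. Running total: 1
Add edge (1,6) w=2 -- no cycle. Running total: 3
Add edge (2,5) w=2 -- no cycle. Running total: 5
Add edge (1,3) w=3 -- no cycle. Running total: 8
Skip edge (2,3) w=4 -- would create cycle
Skip edge (3,5) w=5 -- would create cycle
Add edge (4,5) w=5 -- no cycle. Running total: 13

MST edges: (1,2,w=1), (1,6,w=2), (2,5,w=2), (1,3,w=3), (4,5,w=5)
Total MST weight: 1 + 2 + 2 + 3 + 5 = 13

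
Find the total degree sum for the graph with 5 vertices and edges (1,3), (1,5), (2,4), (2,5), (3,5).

Step 1: Count edges incident to each vertex:
  deg(1) = 2 (neighbors: 3, 5)
  deg(2) = 2 (neighbors: 4, 5)
  deg(3) = 2 (neighbors: 1, 5)
  deg(4) = 1 (neighbors: 2)
  deg(5) = 3 (neighbors: 1, 2, 3)

Step 2: Sum all degrees:
  2 + 2 + 2 + 1 + 3 = 10

Verification: sum of degrees = 2 * |E| = 2 * 5 = 10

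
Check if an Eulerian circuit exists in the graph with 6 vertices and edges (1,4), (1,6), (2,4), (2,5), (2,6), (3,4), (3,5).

Step 1: Find the degree of each vertex:
  deg(1) = 2
  deg(2) = 3
  deg(3) = 2
  deg(4) = 3
  deg(5) = 2
  deg(6) = 2

Step 2: Count vertices with odd degree:
  Odd-degree vertices: 2, 4 (2 total)

Step 3: Apply Euler's theorem:
  - Eulerian circuit exists iff graph is connected and all vertices have even degree
  - Eulerian path exists iff graph is connected and has 0 or 2 odd-degree vertices

Graph is connected with exactly 2 odd-degree vertices (2, 4).
Eulerian path exists (starting and ending at the odd-degree vertices), but no Eulerian circuit.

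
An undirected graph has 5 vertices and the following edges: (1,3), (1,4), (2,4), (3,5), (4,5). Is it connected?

Step 1: Build adjacency list from edges:
  1: 3, 4
  2: 4
  3: 1, 5
  4: 1, 2, 5
  5: 3, 4

Step 2: Run BFS/DFS from vertex 1:
  Visited: {1, 3, 4, 5, 2}
  Reached 5 of 5 vertices

Step 3: All 5 vertices reached from vertex 1, so the graph is connected.
Answer: Yes, the graph is connected.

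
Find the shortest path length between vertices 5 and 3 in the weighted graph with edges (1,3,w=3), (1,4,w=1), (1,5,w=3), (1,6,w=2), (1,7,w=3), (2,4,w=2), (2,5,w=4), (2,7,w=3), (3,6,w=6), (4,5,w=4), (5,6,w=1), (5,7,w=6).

Step 1: Build adjacency list with weights:
  1: 3(w=3), 4(w=1), 5(w=3), 6(w=2), 7(w=3)
  2: 4(w=2), 5(w=4), 7(w=3)
  3: 1(w=3), 6(w=6)
  4: 1(w=1), 2(w=2), 5(w=4)
  5: 1(w=3), 2(w=4), 4(w=4), 6(w=1), 7(w=6)
  6: 1(w=2), 3(w=6), 5(w=1)
  7: 1(w=3), 2(w=3), 5(w=6)

Step 2: Apply Dijkstra's algorithm from vertex 5:
  Visit vertex 5 (distance=0)
    Update dist[1] = 3
    Update dist[2] = 4
    Update dist[4] = 4
    Update dist[6] = 1
    Update dist[7] = 6
  Visit vertex 6 (distance=1)
    Update dist[3] = 7
  Visit vertex 1 (distance=3)
    Update dist[3] = 6
  Visit vertex 2 (distance=4)
  Visit vertex 4 (distance=4)
  Visit vertex 3 (distance=6)

Step 3: Shortest path: 5 -> 1 -> 3
Total weight: 3 + 3 = 6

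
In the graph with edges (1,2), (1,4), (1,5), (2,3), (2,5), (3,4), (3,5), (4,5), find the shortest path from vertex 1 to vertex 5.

Step 1: Build adjacency list:
  1: 2, 4, 5
  2: 1, 3, 5
  3: 2, 4, 5
  4: 1, 3, 5
  5: 1, 2, 3, 4

Step 2: BFS from vertex 1 to find shortest path to 5:
  vertex 2 reached at distance 1
  vertex 4 reached at distance 1
  vertex 5 reached at distance 1

Step 3: Shortest path: 1 -> 5
Path length: 1 edge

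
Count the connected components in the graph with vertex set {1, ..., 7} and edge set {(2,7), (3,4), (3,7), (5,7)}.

Step 1: Build adjacency list from edges:
  1: (none)
  2: 7
  3: 4, 7
  4: 3
  5: 7
  6: (none)
  7: 2, 3, 5

Step 2: Run BFS/DFS from vertex 1:
  Visited: {1}
  Reached 1 of 7 vertices

Step 3: Only 1 of 7 vertices reached. Graph is disconnected.
Connected components: {1}, {2, 3, 4, 5, 7}, {6}
Number of connected components: 3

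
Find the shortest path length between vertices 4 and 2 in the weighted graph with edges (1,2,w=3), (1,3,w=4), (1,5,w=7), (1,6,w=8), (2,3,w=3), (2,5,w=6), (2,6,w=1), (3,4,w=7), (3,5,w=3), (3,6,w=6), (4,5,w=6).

Step 1: Build adjacency list with weights:
  1: 2(w=3), 3(w=4), 5(w=7), 6(w=8)
  2: 1(w=3), 3(w=3), 5(w=6), 6(w=1)
  3: 1(w=4), 2(w=3), 4(w=7), 5(w=3), 6(w=6)
  4: 3(w=7), 5(w=6)
  5: 1(w=7), 2(w=6), 3(w=3), 4(w=6)
  6: 1(w=8), 2(w=1), 3(w=6)

Step 2: Apply Dijkstra's algorithm from vertex 4:
  Visit vertex 4 (distance=0)
    Update dist[3] = 7
    Update dist[5] = 6
  Visit vertex 5 (distance=6)
    Update dist[1] = 13
    Update dist[2] = 12
  Visit vertex 3 (distance=7)
    Update dist[1] = 11
    Update dist[2] = 10
    Update dist[6] = 13
  Visit vertex 2 (distance=10)
    Update dist[6] = 11

Step 3: Shortest path: 4 -> 3 -> 2
Total weight: 7 + 3 = 10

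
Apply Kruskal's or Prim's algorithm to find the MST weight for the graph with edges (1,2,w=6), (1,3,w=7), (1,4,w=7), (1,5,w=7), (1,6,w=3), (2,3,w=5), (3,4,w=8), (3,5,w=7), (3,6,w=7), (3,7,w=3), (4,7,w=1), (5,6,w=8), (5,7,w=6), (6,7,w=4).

Apply Kruskal's algorithm (sort edges by weight, add if no cycle):

Sorted edges by weight:
  (4,7) w=1
  (1,6) w=3
  (3,7) w=3
  (6,7) w=4
  (2,3) w=5
  (1,2) w=6
  (5,7) w=6
  (1,3) w=7
  (1,4) w=7
  (1,5) w=7
  (3,5) w=7
  (3,6) w=7
  (3,4) w=8
  (5,6) w=8

Add edge (4,7) w=1 -- no cycle. Running total: 1
Add edge (1,6) w=3 -- no cycle. Running total: 4
Add edge (3,7) w=3 -- no cycle. Running total: 7
Add edge (6,7) w=4 -- no cycle. Running total: 11
Add edge (2,3) w=5 -- no cycle. Running total: 16
Skip edge (1,2) w=6 -- would create cycle
Add edge (5,7) w=6 -- no cycle. Running total: 22

MST edges: (4,7,w=1), (1,6,w=3), (3,7,w=3), (6,7,w=4), (2,3,w=5), (5,7,w=6)
Total MST weight: 1 + 3 + 3 + 4 + 5 + 6 = 22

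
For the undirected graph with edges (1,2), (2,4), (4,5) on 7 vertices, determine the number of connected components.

Step 1: Build adjacency list from edges:
  1: 2
  2: 1, 4
  3: (none)
  4: 2, 5
  5: 4
  6: (none)
  7: (none)

Step 2: Run BFS/DFS from vertex 1:
  Visited: {1, 2, 4, 5}
  Reached 4 of 7 vertices

Step 3: Only 4 of 7 vertices reached. Graph is disconnected.
Connected components: {1, 2, 4, 5}, {3}, {6}, {7}
Number of connected components: 4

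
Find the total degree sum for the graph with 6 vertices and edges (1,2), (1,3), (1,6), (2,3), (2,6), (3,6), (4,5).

Step 1: Count edges incident to each vertex:
  deg(1) = 3 (neighbors: 2, 3, 6)
  deg(2) = 3 (neighbors: 1, 3, 6)
  deg(3) = 3 (neighbors: 1, 2, 6)
  deg(4) = 1 (neighbors: 5)
  deg(5) = 1 (neighbors: 4)
  deg(6) = 3 (neighbors: 1, 2, 3)

Step 2: Sum all degrees:
  3 + 3 + 3 + 1 + 1 + 3 = 14

Verification: sum of degrees = 2 * |E| = 2 * 7 = 14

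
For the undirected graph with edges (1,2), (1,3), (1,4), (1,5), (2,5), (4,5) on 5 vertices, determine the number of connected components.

Step 1: Build adjacency list from edges:
  1: 2, 3, 4, 5
  2: 1, 5
  3: 1
  4: 1, 5
  5: 1, 2, 4

Step 2: Run BFS/DFS from vertex 1:
  Visited: {1, 2, 3, 4, 5}
  Reached 5 of 5 vertices

Step 3: All 5 vertices reached from vertex 1, so the graph is connected.
Number of connected components: 1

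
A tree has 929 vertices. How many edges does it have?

A tree on n vertices always has exactly n - 1 edges.
For n = 929: edges = 929 - 1 = 928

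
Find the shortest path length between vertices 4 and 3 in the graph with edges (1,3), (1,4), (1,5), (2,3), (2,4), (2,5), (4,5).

Step 1: Build adjacency list:
  1: 3, 4, 5
  2: 3, 4, 5
  3: 1, 2
  4: 1, 2, 5
  5: 1, 2, 4

Step 2: BFS from vertex 4 to find shortest path to 3:
  vertex 1 reached at distance 1
  vertex 2 reached at distance 1
  vertex 5 reached at distance 1
  vertex 3 reached at distance 2

Step 3: Shortest path: 4 -> 2 -> 3
Path length: 2 edges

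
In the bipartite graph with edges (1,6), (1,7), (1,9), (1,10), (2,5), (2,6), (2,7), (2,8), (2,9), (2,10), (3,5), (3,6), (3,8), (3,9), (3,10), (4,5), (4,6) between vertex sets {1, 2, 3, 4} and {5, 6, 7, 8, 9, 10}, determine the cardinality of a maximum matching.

Step 1: List the neighbors of each left vertex:
  1: 6, 7, 9, 10
  2: 5, 6, 7, 8, 9, 10
  3: 5, 6, 8, 9, 10
  4: 5, 6

Step 2: Greedily match left vertices, then look for augmenting paths:
  Match 1 -- 6
  Match 2 -- 7
  Match 3 -- 8
  Match 4 -- 5
  No augmenting path remains.

Step 3: Verify this is maximum:
  Matching size 4 = min(|L|, |R|) = min(4, 6), which is an upper bound, so this matching is maximum.

Maximum matching: {(1,6), (2,7), (3,8), (4,5)}
Size: 4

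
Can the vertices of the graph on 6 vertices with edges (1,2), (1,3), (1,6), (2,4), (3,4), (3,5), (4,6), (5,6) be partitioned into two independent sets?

Step 1: Attempt 2-coloring using BFS:
  Start at vertex 1, assign color 0
  Color vertex 2 with color 1 (neighbor of 1)
  Color vertex 3 with color 1 (neighbor of 1)
  Color vertex 6 with color 1 (neighbor of 1)
  Color vertex 4 with color 0 (neighbor of 2)
  Color vertex 5 with color 0 (neighbor of 3)

Step 2: 2-coloring succeeded. No conflicts found.
  Set A (color 0): {1, 4, 5}
  Set B (color 1): {2, 3, 6}

The graph is bipartite with partition {1, 4, 5}, {2, 3, 6}.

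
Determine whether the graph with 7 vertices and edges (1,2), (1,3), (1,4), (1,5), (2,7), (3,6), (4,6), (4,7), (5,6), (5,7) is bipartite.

Step 1: Attempt 2-coloring using BFS:
  Start at vertex 1, assign color 0
  Color vertex 2 with color 1 (neighbor of 1)
  Color vertex 3 with color 1 (neighbor of 1)
  Color vertex 4 with color 1 (neighbor of 1)
  Color vertex 5 with color 1 (neighbor of 1)
  Color vertex 7 with color 0 (neighbor of 2)
  Color vertex 6 with color 0 (neighbor of 3)

Step 2: 2-coloring succeeded. No conflicts found.
  Set A (color 0): {1, 6, 7}
  Set B (color 1): {2, 3, 4, 5}

The graph is bipartite with partition {1, 6, 7}, {2, 3, 4, 5}.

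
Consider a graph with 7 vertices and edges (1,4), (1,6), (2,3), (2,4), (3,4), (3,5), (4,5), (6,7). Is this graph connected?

Step 1: Build adjacency list from edges:
  1: 4, 6
  2: 3, 4
  3: 2, 4, 5
  4: 1, 2, 3, 5
  5: 3, 4
  6: 1, 7
  7: 6

Step 2: Run BFS/DFS from vertex 1:
  Visited: {1, 4, 6, 2, 3, 5, 7}
  Reached 7 of 7 vertices

Step 3: All 7 vertices reached from vertex 1, so the graph is connected.
Answer: Yes, the graph is connected.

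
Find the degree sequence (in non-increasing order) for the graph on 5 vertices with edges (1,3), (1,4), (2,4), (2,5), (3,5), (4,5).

Step 1: Count edges incident to each vertex:
  deg(1) = 2 (neighbors: 3, 4)
  deg(2) = 2 (neighbors: 4, 5)
  deg(3) = 2 (neighbors: 1, 5)
  deg(4) = 3 (neighbors: 1, 2, 5)
  deg(5) = 3 (neighbors: 2, 3, 4)

Step 2: Sort degrees in non-increasing order:
  Degrees: [2, 2, 2, 3, 3] -> sorted: [3, 3, 2, 2, 2]

Degree sequence: [3, 3, 2, 2, 2]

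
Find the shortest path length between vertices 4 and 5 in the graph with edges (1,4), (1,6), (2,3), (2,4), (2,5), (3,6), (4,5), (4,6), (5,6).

Step 1: Build adjacency list:
  1: 4, 6
  2: 3, 4, 5
  3: 2, 6
  4: 1, 2, 5, 6
  5: 2, 4, 6
  6: 1, 3, 4, 5

Step 2: BFS from vertex 4 to find shortest path to 5:
  vertex 1 reached at distance 1
  vertex 2 reached at distance 1
  vertex 5 reached at distance 1

Step 3: Shortest path: 4 -> 5
Path length: 1 edge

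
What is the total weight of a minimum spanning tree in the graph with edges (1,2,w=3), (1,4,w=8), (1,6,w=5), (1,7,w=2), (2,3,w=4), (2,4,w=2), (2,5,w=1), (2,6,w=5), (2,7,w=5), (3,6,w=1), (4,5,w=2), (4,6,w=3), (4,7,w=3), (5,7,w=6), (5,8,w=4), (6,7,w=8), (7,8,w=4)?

Apply Kruskal's algorithm (sort edges by weight, add if no cycle):

Sorted edges by weight:
  (2,5) w=1
  (3,6) w=1
  (1,7) w=2
  (2,4) w=2
  (4,5) w=2
  (1,2) w=3
  (4,7) w=3
  (4,6) w=3
  (2,3) w=4
  (5,8) w=4
  (7,8) w=4
  (1,6) w=5
  (2,6) w=5
  (2,7) w=5
  (5,7) w=6
  (1,4) w=8
  (6,7) w=8

Add edge (2,5) w=1 -- no cycle. Running total: 1
Add edge (3,6) w=1 -- no cycle. Running total: 2
Add edge (1,7) w=2 -- no cycle. Running total: 4
Add edge (2,4) w=2 -- no cycle. Running total: 6
Skip edge (4,5) w=2 -- would create cycle
Add edge (1,2) w=3 -- no cycle. Running total: 9
Skip edge (4,7) w=3 -- would create cycle
Add edge (4,6) w=3 -- no cycle. Running total: 12
Skip edge (2,3) w=4 -- would create cycle
Add edge (5,8) w=4 -- no cycle. Running total: 16

MST edges: (2,5,w=1), (3,6,w=1), (1,7,w=2), (2,4,w=2), (1,2,w=3), (4,6,w=3), (5,8,w=4)
Total MST weight: 1 + 1 + 2 + 2 + 3 + 3 + 4 = 16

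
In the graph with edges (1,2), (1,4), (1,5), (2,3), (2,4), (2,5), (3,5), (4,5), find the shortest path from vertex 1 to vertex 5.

Step 1: Build adjacency list:
  1: 2, 4, 5
  2: 1, 3, 4, 5
  3: 2, 5
  4: 1, 2, 5
  5: 1, 2, 3, 4

Step 2: BFS from vertex 1 to find shortest path to 5:
  vertex 2 reached at distance 1
  vertex 4 reached at distance 1
  vertex 5 reached at distance 1

Step 3: Shortest path: 1 -> 5
Path length: 1 edge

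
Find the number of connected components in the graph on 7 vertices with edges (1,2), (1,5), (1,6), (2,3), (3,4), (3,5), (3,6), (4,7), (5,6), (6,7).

Step 1: Build adjacency list from edges:
  1: 2, 5, 6
  2: 1, 3
  3: 2, 4, 5, 6
  4: 3, 7
  5: 1, 3, 6
  6: 1, 3, 5, 7
  7: 4, 6

Step 2: Run BFS/DFS from vertex 1:
  Visited: {1, 2, 5, 6, 3, 7, 4}
  Reached 7 of 7 vertices

Step 3: All 7 vertices reached from vertex 1, so the graph is connected.
Number of connected components: 1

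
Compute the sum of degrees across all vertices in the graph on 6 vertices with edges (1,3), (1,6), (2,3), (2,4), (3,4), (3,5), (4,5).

Step 1: Count edges incident to each vertex:
  deg(1) = 2 (neighbors: 3, 6)
  deg(2) = 2 (neighbors: 3, 4)
  deg(3) = 4 (neighbors: 1, 2, 4, 5)
  deg(4) = 3 (neighbors: 2, 3, 5)
  deg(5) = 2 (neighbors: 3, 4)
  deg(6) = 1 (neighbors: 1)

Step 2: Sum all degrees:
  2 + 2 + 4 + 3 + 2 + 1 = 14

Verification: sum of degrees = 2 * |E| = 2 * 7 = 14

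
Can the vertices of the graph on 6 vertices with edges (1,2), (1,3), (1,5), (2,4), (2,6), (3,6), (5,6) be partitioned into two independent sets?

Step 1: Attempt 2-coloring using BFS:
  Start at vertex 1, assign color 0
  Color vertex 2 with color 1 (neighbor of 1)
  Color vertex 3 with color 1 (neighbor of 1)
  Color vertex 5 with color 1 (neighbor of 1)
  Color vertex 4 with color 0 (neighbor of 2)
  Color vertex 6 with color 0 (neighbor of 2)

Step 2: 2-coloring succeeded. No conflicts found.
  Set A (color 0): {1, 4, 6}
  Set B (color 1): {2, 3, 5}

The graph is bipartite with partition {1, 4, 6}, {2, 3, 5}.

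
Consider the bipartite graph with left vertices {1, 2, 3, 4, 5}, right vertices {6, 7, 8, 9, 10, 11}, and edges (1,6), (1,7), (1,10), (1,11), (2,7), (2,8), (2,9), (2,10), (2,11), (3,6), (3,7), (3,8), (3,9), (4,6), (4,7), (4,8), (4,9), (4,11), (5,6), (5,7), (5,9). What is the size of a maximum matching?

Step 1: List the neighbors of each left vertex:
  1: 6, 7, 10, 11
  2: 7, 8, 9, 10, 11
  3: 6, 7, 8, 9
  4: 6, 7, 8, 9, 11
  5: 6, 7, 9

Step 2: Greedily match left vertices, then look for augmenting paths:
  Match 1 -- 10
  Match 2 -- 7
  Match 3 -- 8
  Match 4 -- 9
  Match 5 -- 6
  No augmenting path remains.

Step 3: Verify this is maximum:
  Matching size 5 = min(|L|, |R|) = min(5, 6), which is an upper bound, so this matching is maximum.

Maximum matching: {(1,10), (2,7), (3,8), (4,9), (5,6)}
Size: 5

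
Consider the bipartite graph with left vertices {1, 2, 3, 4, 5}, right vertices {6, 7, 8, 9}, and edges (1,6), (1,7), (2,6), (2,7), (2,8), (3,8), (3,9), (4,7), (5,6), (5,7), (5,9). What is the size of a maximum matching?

Step 1: List the neighbors of each left vertex:
  1: 6, 7
  2: 6, 7, 8
  3: 8, 9
  4: 7
  5: 6, 7, 9

Step 2: Greedily match left vertices, then look for augmenting paths:
  Match 1 -- 6
  Match 2 -- 7
  Match 3 -- 8
  Match 5 -- 9
  No augmenting path remains.

Step 3: Verify this is maximum:
  Matching size 4 = min(|L|, |R|) = min(5, 4), which is an upper bound, so this matching is maximum.

Maximum matching: {(1,6), (2,7), (3,8), (5,9)}
Size: 4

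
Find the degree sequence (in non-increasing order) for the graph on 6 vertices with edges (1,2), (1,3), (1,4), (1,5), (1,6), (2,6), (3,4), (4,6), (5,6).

Step 1: Count edges incident to each vertex:
  deg(1) = 5 (neighbors: 2, 3, 4, 5, 6)
  deg(2) = 2 (neighbors: 1, 6)
  deg(3) = 2 (neighbors: 1, 4)
  deg(4) = 3 (neighbors: 1, 3, 6)
  deg(5) = 2 (neighbors: 1, 6)
  deg(6) = 4 (neighbors: 1, 2, 4, 5)

Step 2: Sort degrees in non-increasing order:
  Degrees: [5, 2, 2, 3, 2, 4] -> sorted: [5, 4, 3, 2, 2, 2]

Degree sequence: [5, 4, 3, 2, 2, 2]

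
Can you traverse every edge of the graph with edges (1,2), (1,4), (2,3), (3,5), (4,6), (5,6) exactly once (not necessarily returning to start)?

Step 1: Find the degree of each vertex:
  deg(1) = 2
  deg(2) = 2
  deg(3) = 2
  deg(4) = 2
  deg(5) = 2
  deg(6) = 2

Step 2: Count vertices with odd degree:
  All vertices have even degree (0 odd-degree vertices)

Step 3: Apply Euler's theorem:
  - Eulerian circuit exists iff graph is connected and all vertices have even degree
  - Eulerian path exists iff graph is connected and has 0 or 2 odd-degree vertices

Graph is connected with 0 odd-degree vertices.
Both Eulerian circuit and Eulerian path exist.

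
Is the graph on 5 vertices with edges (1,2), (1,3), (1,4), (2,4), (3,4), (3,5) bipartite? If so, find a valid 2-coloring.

Step 1: Attempt 2-coloring using BFS:
  Start at vertex 1, assign color 0
  Color vertex 2 with color 1 (neighbor of 1)
  Color vertex 3 with color 1 (neighbor of 1)
  Color vertex 4 with color 1 (neighbor of 1)

Step 2: Conflict found! Vertices 2 and 4 are adjacent but have the same color.
This means the graph contains an odd cycle.

The graph is NOT bipartite.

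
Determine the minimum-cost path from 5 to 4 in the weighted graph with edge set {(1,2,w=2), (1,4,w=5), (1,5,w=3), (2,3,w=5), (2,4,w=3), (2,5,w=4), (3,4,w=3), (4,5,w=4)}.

Step 1: Build adjacency list with weights:
  1: 2(w=2), 4(w=5), 5(w=3)
  2: 1(w=2), 3(w=5), 4(w=3), 5(w=4)
  3: 2(w=5), 4(w=3)
  4: 1(w=5), 2(w=3), 3(w=3), 5(w=4)
  5: 1(w=3), 2(w=4), 4(w=4)

Step 2: Apply Dijkstra's algorithm from vertex 5:
  Visit vertex 5 (distance=0)
    Update dist[1] = 3
    Update dist[2] = 4
    Update dist[4] = 4
  Visit vertex 1 (distance=3)
  Visit vertex 2 (distance=4)
    Update dist[3] = 9
  Visit vertex 4 (distance=4)
    Update dist[3] = 7

Step 3: Shortest path: 5 -> 4
Total weight: 4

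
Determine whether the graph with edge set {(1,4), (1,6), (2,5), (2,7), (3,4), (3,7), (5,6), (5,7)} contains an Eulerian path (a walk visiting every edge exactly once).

Step 1: Find the degree of each vertex:
  deg(1) = 2
  deg(2) = 2
  deg(3) = 2
  deg(4) = 2
  deg(5) = 3
  deg(6) = 2
  deg(7) = 3

Step 2: Count vertices with odd degree:
  Odd-degree vertices: 5, 7 (2 total)

Step 3: Apply Euler's theorem:
  - Eulerian circuit exists iff graph is connected and all vertices have even degree
  - Eulerian path exists iff graph is connected and has 0 or 2 odd-degree vertices

Graph is connected with exactly 2 odd-degree vertices (5, 7).
Eulerian path exists (starting and ending at the odd-degree vertices), but no Eulerian circuit.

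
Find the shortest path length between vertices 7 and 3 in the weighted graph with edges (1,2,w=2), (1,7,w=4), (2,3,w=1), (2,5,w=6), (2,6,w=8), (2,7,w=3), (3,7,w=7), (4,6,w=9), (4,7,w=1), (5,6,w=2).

Step 1: Build adjacency list with weights:
  1: 2(w=2), 7(w=4)
  2: 1(w=2), 3(w=1), 5(w=6), 6(w=8), 7(w=3)
  3: 2(w=1), 7(w=7)
  4: 6(w=9), 7(w=1)
  5: 2(w=6), 6(w=2)
  6: 2(w=8), 4(w=9), 5(w=2)
  7: 1(w=4), 2(w=3), 3(w=7), 4(w=1)

Step 2: Apply Dijkstra's algorithm from vertex 7:
  Visit vertex 7 (distance=0)
    Update dist[1] = 4
    Update dist[2] = 3
    Update dist[3] = 7
    Update dist[4] = 1
  Visit vertex 4 (distance=1)
    Update dist[6] = 10
  Visit vertex 2 (distance=3)
    Update dist[3] = 4
    Update dist[5] = 9
  Visit vertex 1 (distance=4)
  Visit vertex 3 (distance=4)

Step 3: Shortest path: 7 -> 2 -> 3
Total weight: 3 + 1 = 4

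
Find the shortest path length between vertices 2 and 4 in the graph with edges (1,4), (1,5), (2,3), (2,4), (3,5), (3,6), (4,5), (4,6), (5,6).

Step 1: Build adjacency list:
  1: 4, 5
  2: 3, 4
  3: 2, 5, 6
  4: 1, 2, 5, 6
  5: 1, 3, 4, 6
  6: 3, 4, 5

Step 2: BFS from vertex 2 to find shortest path to 4:
  vertex 3 reached at distance 1
  vertex 4 reached at distance 1

Step 3: Shortest path: 2 -> 4
Path length: 1 edge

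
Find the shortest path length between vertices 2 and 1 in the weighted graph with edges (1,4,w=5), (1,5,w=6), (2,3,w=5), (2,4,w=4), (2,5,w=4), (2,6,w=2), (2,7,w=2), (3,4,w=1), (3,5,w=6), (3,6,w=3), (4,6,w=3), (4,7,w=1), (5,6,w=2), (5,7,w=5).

Step 1: Build adjacency list with weights:
  1: 4(w=5), 5(w=6)
  2: 3(w=5), 4(w=4), 5(w=4), 6(w=2), 7(w=2)
  3: 2(w=5), 4(w=1), 5(w=6), 6(w=3)
  4: 1(w=5), 2(w=4), 3(w=1), 6(w=3), 7(w=1)
  5: 1(w=6), 2(w=4), 3(w=6), 6(w=2), 7(w=5)
  6: 2(w=2), 3(w=3), 4(w=3), 5(w=2)
  7: 2(w=2), 4(w=1), 5(w=5)

Step 2: Apply Dijkstra's algorithm from vertex 2:
  Visit vertex 2 (distance=0)
    Update dist[3] = 5
    Update dist[4] = 4
    Update dist[5] = 4
    Update dist[6] = 2
    Update dist[7] = 2
  Visit vertex 6 (distance=2)
  Visit vertex 7 (distance=2)
    Update dist[4] = 3
  Visit vertex 4 (distance=3)
    Update dist[1] = 8
    Update dist[3] = 4
  Visit vertex 3 (distance=4)
  Visit vertex 5 (distance=4)
  Visit vertex 1 (distance=8)

Step 3: Shortest path: 2 -> 7 -> 4 -> 1
Total weight: 2 + 1 + 5 = 8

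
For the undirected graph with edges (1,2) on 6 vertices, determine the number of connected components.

Step 1: Build adjacency list from edges:
  1: 2
  2: 1
  3: (none)
  4: (none)
  5: (none)
  6: (none)

Step 2: Run BFS/DFS from vertex 1:
  Visited: {1, 2}
  Reached 2 of 6 vertices

Step 3: Only 2 of 6 vertices reached. Graph is disconnected.
Connected components: {1, 2}, {3}, {4}, {5}, {6}
Number of connected components: 5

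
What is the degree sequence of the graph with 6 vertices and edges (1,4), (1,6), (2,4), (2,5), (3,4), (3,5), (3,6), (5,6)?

Step 1: Count edges incident to each vertex:
  deg(1) = 2 (neighbors: 4, 6)
  deg(2) = 2 (neighbors: 4, 5)
  deg(3) = 3 (neighbors: 4, 5, 6)
  deg(4) = 3 (neighbors: 1, 2, 3)
  deg(5) = 3 (neighbors: 2, 3, 6)
  deg(6) = 3 (neighbors: 1, 3, 5)

Step 2: Sort degrees in non-increasing order:
  Degrees: [2, 2, 3, 3, 3, 3] -> sorted: [3, 3, 3, 3, 2, 2]

Degree sequence: [3, 3, 3, 3, 2, 2]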